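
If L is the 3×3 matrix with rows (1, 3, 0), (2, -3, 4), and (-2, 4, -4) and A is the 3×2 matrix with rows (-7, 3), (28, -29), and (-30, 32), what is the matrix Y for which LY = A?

Since L multiplies Y on the left, Y = L⁻¹A.
det L = -4, so L⁻¹ = [[1, -3, -3], [0, 1, 1], [-1/2, 5/2, 9/4]].
Y = L⁻¹A = [[1, -3, -3], [0, 1, 1], [-1/2, 5/2, 9/4]] · [[-7, 3], [28, -29], [-30, 32]] = [[-1, -6], [-2, 3], [6, -2]].

Y = [[-1, -6], [-2, 3], [6, -2]]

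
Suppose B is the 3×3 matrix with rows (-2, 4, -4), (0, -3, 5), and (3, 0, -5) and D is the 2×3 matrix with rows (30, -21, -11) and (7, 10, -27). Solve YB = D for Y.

Y = [[-6, -1, 6], [-2, -6, 1]]

B is on the right of Y, so right-multiply by B⁻¹: Y = DB⁻¹.
det B = -6; the adjugate gives B⁻¹ = [[-5/2, -10/3, -4/3], [-5/2, -11/3, -5/3], [-3/2, -2, -1]].
Y = DB⁻¹ = [[30, -21, -11], [7, 10, -27]] · [[-5/2, -10/3, -4/3], [-5/2, -11/3, -5/3], [-3/2, -2, -1]] = [[-6, -1, 6], [-2, -6, 1]].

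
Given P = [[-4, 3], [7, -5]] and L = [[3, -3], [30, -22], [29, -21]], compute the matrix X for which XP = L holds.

X = [[-6, -3], [-4, 2], [-2, 3]]

Right-multiplying both sides by P⁻¹ gives X = LP⁻¹.
P has determinant -1; P⁻¹ = [[5, 3], [7, 4]].
X = LP⁻¹ = [[3, -3], [30, -22], [29, -21]] · [[5, 3], [7, 4]] = [[-6, -3], [-4, 2], [-2, 3]].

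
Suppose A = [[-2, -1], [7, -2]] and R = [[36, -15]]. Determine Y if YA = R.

Y = [[3, 6]]

A is on the right of Y, so right-multiply by A⁻¹: Y = RA⁻¹.
det A = 11; the adjugate gives A⁻¹ = [[-2/11, 1/11], [-7/11, -2/11]].
Y = RA⁻¹ = [[36, -15]] · [[-2/11, 1/11], [-7/11, -2/11]] = [[3, 6]].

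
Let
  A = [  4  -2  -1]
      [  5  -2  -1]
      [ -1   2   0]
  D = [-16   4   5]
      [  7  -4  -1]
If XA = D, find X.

A is on the right of X, so right-multiply by A⁻¹: X = DA⁻¹.
det A = -2; the adjugate gives A⁻¹ = [[-1, 1, 0], [-1/2, 1/2, 1/2], [-4, 3, -1]].
X = DA⁻¹ = [[-16, 4, 5], [7, -4, -1]] · [[-1, 1, 0], [-1/2, 1/2, 1/2], [-4, 3, -1]] = [[-6, 1, -3], [-1, 2, -1]].

X = [[-6, 1, -3], [-1, 2, -1]]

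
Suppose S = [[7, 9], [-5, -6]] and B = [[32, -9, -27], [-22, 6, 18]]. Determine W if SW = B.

W = [[2, 0, 0], [2, -1, -3]]

S is on the left of W, so left-multiply by S⁻¹: W = S⁻¹B.
S has determinant 3; S⁻¹ = [[-2, -3], [5/3, 7/3]].
W = S⁻¹B = [[-2, -3], [5/3, 7/3]] · [[32, -9, -27], [-22, 6, 18]] = [[2, 0, 0], [2, -1, -3]].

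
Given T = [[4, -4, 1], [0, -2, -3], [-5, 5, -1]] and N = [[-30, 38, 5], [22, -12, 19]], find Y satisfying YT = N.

Y = [[-5, -4, 2], [-2, -5, -6]]

T is on the right of Y, so right-multiply by T⁻¹: Y = NT⁻¹.
det T = -2, so T⁻¹ = [[-17/2, -1/2, -7], [-15/2, -1/2, -6], [5, 0, 4]].
Y = NT⁻¹ = [[-30, 38, 5], [22, -12, 19]] · [[-17/2, -1/2, -7], [-15/2, -1/2, -6], [5, 0, 4]] = [[-5, -4, 2], [-2, -5, -6]].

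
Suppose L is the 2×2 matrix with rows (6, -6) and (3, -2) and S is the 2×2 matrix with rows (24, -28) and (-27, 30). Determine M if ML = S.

Right-multiplying both sides by L⁻¹ gives M = SL⁻¹.
det L = 6, so L⁻¹ = [[-1/3, 1], [-1/2, 1]].
M = SL⁻¹ = [[24, -28], [-27, 30]] · [[-1/3, 1], [-1/2, 1]] = [[6, -4], [-6, 3]].

M = [[6, -4], [-6, 3]]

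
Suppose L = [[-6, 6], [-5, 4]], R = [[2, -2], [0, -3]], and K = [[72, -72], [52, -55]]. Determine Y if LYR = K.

Left-multiply by L⁻¹ and right-multiply by R⁻¹: Y = L⁻¹KR⁻¹.
det L = 6, so L⁻¹ = [[2/3, -1], [5/6, -1]].
det R = -6; the adjugate gives R⁻¹ = [[1/2, -1/3], [0, -1/3]].
L⁻¹K = [[-4, 7], [8, -5]].
Y = (L⁻¹K)R⁻¹ = [[-2, -1], [4, -1]].

Y = [[-2, -1], [4, -1]]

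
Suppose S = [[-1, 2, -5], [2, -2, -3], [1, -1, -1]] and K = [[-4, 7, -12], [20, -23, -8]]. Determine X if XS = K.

Right-multiplying both sides by S⁻¹ gives X = KS⁻¹.
det S = -1, so S⁻¹ = [[1, -7, 16], [1, -6, 13], [0, -1, 2]].
X = KS⁻¹ = [[-4, 7, -12], [20, -23, -8]] · [[1, -7, 16], [1, -6, 13], [0, -1, 2]] = [[3, -2, 3], [-3, 6, 5]].

X = [[3, -2, 3], [-3, 6, 5]]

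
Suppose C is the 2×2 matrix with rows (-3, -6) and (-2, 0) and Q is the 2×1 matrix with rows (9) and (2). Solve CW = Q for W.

Since C multiplies W on the left, W = C⁻¹Q.
det C = -12; the adjugate gives C⁻¹ = [[0, -1/2], [-1/6, 1/4]].
W = C⁻¹Q = [[0, -1/2], [-1/6, 1/4]] · [[9], [2]] = [[-1], [-1]].

W = [[-1], [-1]]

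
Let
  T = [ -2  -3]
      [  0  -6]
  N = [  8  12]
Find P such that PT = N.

P = [[-4, 0]]

Right-multiplying both sides by T⁻¹ gives P = NT⁻¹.
T has determinant 12; T⁻¹ = [[-1/2, 1/4], [0, -1/6]].
P = NT⁻¹ = [[8, 12]] · [[-1/2, 1/4], [0, -1/6]] = [[-4, 0]].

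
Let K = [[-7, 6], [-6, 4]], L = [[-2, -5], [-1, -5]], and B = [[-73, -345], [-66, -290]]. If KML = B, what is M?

M = K⁻¹BL⁻¹ (apply K⁻¹ on the left and L⁻¹ on the right).
det K = 8, so K⁻¹ = [[1/2, -3/4], [3/4, -7/8]].
det L = 5, so L⁻¹ = [[-1, 1], [1/5, -2/5]].
K⁻¹B = [[13, 45], [3, -5]].
M = (K⁻¹B)L⁻¹ = [[-4, -5], [-4, 5]].

M = [[-4, -5], [-4, 5]]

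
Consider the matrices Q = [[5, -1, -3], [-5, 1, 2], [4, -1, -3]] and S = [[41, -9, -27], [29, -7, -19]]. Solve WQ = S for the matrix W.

W = [[5, 0, 4], [-1, -2, 6]]

Right-multiplying both sides by Q⁻¹ gives W = SQ⁻¹.
det Q = -1, so Q⁻¹ = [[1, 0, -1], [7, 3, -5], [-1, -1, 0]].
W = SQ⁻¹ = [[41, -9, -27], [29, -7, -19]] · [[1, 0, -1], [7, 3, -5], [-1, -1, 0]] = [[5, 0, 4], [-1, -2, 6]].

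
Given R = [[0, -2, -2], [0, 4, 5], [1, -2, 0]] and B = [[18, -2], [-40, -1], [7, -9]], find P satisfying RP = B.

P = [[-3, 3], [-5, 6], [-4, -5]]

R is on the left of P, so left-multiply by R⁻¹: P = R⁻¹B.
det R = -2; the adjugate gives R⁻¹ = [[-5, -2, 1], [-5/2, -1, 0], [2, 1, 0]].
P = R⁻¹B = [[-5, -2, 1], [-5/2, -1, 0], [2, 1, 0]] · [[18, -2], [-40, -1], [7, -9]] = [[-3, 3], [-5, 6], [-4, -5]].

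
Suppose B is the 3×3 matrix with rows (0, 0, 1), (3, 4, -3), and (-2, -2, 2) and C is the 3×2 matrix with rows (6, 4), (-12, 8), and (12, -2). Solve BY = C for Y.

Y = [[-6, 0], [6, 5], [6, 4]]

Left-multiplying both sides by B⁻¹ gives Y = B⁻¹C.
det B = 2, so B⁻¹ = [[1, -1, -2], [0, 1, 3/2], [1, 0, 0]].
Y = B⁻¹C = [[1, -1, -2], [0, 1, 3/2], [1, 0, 0]] · [[6, 4], [-12, 8], [12, -2]] = [[-6, 0], [6, 5], [6, 4]].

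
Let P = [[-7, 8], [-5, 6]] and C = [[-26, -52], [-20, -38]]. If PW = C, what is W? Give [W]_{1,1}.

Left-multiplying both sides by P⁻¹ gives W = P⁻¹C.
det P = -2, so P⁻¹ = [[-3, 4], [-5/2, 7/2]].
W = P⁻¹C = [[-3, 4], [-5/2, 7/2]] · [[-26, -52], [-20, -38]] = [[-2, 4], [-5, -3]].

-2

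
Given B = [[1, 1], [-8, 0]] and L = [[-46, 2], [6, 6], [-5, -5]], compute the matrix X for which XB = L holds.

X = [[2, 6], [6, 0], [-5, 0]]

Since B sits to the right of X, X = LB⁻¹.
det B = 8; the adjugate gives B⁻¹ = [[0, -1/8], [1, 1/8]].
X = LB⁻¹ = [[-46, 2], [6, 6], [-5, -5]] · [[0, -1/8], [1, 1/8]] = [[2, 6], [6, 0], [-5, 0]].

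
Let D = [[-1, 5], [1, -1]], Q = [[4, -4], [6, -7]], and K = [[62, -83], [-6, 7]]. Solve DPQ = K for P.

P = [[-4, 4], [-4, 5]]

Left-multiply by D⁻¹ and right-multiply by Q⁻¹: P = D⁻¹KQ⁻¹.
D has determinant -4; D⁻¹ = [[1/4, 5/4], [1/4, 1/4]].
Q has determinant -4; Q⁻¹ = [[7/4, -1], [3/2, -1]].
D⁻¹K = [[8, -12], [14, -19]].
P = (D⁻¹K)Q⁻¹ = [[-4, 4], [-4, 5]].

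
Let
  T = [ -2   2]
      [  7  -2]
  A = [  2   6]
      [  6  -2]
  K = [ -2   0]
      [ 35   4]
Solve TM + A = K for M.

TM = K − A = [[-4, -6], [29, 6]].
Since T multiplies M on the left, M = T⁻¹(K − A).
det T = -10; the adjugate gives T⁻¹ = [[1/5, 1/5], [7/10, 1/5]].
M = T⁻¹(K − A) = [[5, 0], [3, -3]].

M = [[5, 0], [3, -3]]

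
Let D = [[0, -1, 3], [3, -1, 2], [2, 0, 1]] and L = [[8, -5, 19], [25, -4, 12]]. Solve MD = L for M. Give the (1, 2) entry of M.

Right-multiplying both sides by D⁻¹ gives M = LD⁻¹.
det D = 5, so D⁻¹ = [[-1/5, 1/5, 1/5], [1/5, -6/5, 9/5], [2/5, -2/5, 3/5]].
M = LD⁻¹ = [[8, -5, 19], [25, -4, 12]] · [[-1/5, 1/5, 1/5], [1/5, -6/5, 9/5], [2/5, -2/5, 3/5]] = [[5, 0, 4], [-1, 5, 5]].

0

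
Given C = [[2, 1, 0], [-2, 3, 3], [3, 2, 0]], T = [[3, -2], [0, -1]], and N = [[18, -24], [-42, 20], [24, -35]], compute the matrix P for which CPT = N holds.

Isolating P: multiply by C⁻¹ from the left and T⁻¹ from the right, so P = C⁻¹NT⁻¹.
C has determinant -3; C⁻¹ = [[2, 0, -1], [-3, 0, 2], [13/3, 1/3, -8/3]].
det T = -3; the adjugate gives T⁻¹ = [[1/3, -2/3], [0, -1]].
C⁻¹N = [[12, -13], [-6, 2], [0, -4]].
P = (C⁻¹N)T⁻¹ = [[4, 5], [-2, 2], [0, 4]].

P = [[4, 5], [-2, 2], [0, 4]]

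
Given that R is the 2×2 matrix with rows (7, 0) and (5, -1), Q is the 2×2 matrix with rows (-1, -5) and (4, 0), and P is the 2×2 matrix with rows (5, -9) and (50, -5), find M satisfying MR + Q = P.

MR = P − Q = [[6, -4], [46, -5]].
Right-multiplying both sides by R⁻¹ gives M = (P − Q)R⁻¹.
det R = -7; the adjugate gives R⁻¹ = [[1/7, 0], [5/7, -1]].
M = (P − Q)R⁻¹ = [[-2, 4], [3, 5]].

M = [[-2, 4], [3, 5]]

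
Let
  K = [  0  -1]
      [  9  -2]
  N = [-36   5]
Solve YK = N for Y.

Y = [[3, -4]]

Right-multiplying both sides by K⁻¹ gives Y = NK⁻¹.
det K = 9; the adjugate gives K⁻¹ = [[-2/9, 1/9], [-1, 0]].
Y = NK⁻¹ = [[-36, 5]] · [[-2/9, 1/9], [-1, 0]] = [[3, -4]].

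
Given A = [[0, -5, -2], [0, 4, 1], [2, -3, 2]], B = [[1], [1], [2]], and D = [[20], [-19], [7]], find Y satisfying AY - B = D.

AY = D + B = [[21], [-18], [9]].
Left-multiplying both sides by A⁻¹ gives Y = A⁻¹(D + B).
det A = 6, so A⁻¹ = [[11/6, 8/3, 1/2], [1/3, 2/3, 0], [-4/3, -5/3, 0]].
Y = A⁻¹(D + B) = [[-5], [-5], [2]].

Y = [[-5], [-5], [2]]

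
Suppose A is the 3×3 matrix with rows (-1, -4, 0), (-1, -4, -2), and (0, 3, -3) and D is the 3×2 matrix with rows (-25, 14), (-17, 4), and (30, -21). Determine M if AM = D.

Left-multiplying both sides by A⁻¹ gives M = A⁻¹D.
det A = -6; the adjugate gives A⁻¹ = [[-3, 2, -4/3], [1/2, -1/2, 1/3], [1/2, -1/2, 0]].
M = A⁻¹D = [[-3, 2, -4/3], [1/2, -1/2, 1/3], [1/2, -1/2, 0]] · [[-25, 14], [-17, 4], [30, -21]] = [[1, -6], [6, -2], [-4, 5]].

M = [[1, -6], [6, -2], [-4, 5]]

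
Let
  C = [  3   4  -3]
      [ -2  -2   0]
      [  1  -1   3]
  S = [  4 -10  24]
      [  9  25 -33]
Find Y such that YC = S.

Right-multiplying both sides by C⁻¹ gives Y = SC⁻¹.
det C = -6, so C⁻¹ = [[1, 3/2, 1], [-1, -2, -1], [-2/3, -7/6, -1/3]].
Y = SC⁻¹ = [[4, -10, 24], [9, 25, -33]] · [[1, 3/2, 1], [-1, -2, -1], [-2/3, -7/6, -1/3]] = [[-2, -2, 6], [6, 2, -5]].

Y = [[-2, -2, 6], [6, 2, -5]]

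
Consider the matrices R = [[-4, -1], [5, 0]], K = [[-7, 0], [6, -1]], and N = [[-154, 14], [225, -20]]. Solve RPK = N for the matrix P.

Left-multiply by R⁻¹ and right-multiply by K⁻¹: P = R⁻¹NK⁻¹.
det R = 5, so R⁻¹ = [[0, 1/5], [-1, -4/5]].
det K = 7, so K⁻¹ = [[-1/7, 0], [-6/7, -1]].
R⁻¹N = [[45, -4], [-26, 2]].
P = (R⁻¹N)K⁻¹ = [[-3, 4], [2, -2]].

P = [[-3, 4], [2, -2]]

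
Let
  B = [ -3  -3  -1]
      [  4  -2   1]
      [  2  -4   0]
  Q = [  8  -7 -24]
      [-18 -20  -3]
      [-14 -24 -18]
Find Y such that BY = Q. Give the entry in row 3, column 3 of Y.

Since B multiplies Y on the left, Y = B⁻¹Q.
det B = -6, so B⁻¹ = [[-2/3, -2/3, 5/6], [-1/3, -1/3, 1/6], [2, 3, -3]].
Y = B⁻¹Q = [[-2/3, -2/3, 5/6], [-1/3, -1/3, 1/6], [2, 3, -3]] · [[8, -7, -24], [-18, -20, -3], [-14, -24, -18]] = [[-5, -2, 3], [1, 5, 6], [4, -2, -3]].

-3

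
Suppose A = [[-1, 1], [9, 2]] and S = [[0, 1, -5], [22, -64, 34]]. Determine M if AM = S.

M = [[2, -6, 4], [2, -5, -1]]

Since A multiplies M on the left, M = A⁻¹S.
det A = -11; the adjugate gives A⁻¹ = [[-2/11, 1/11], [9/11, 1/11]].
M = A⁻¹S = [[-2/11, 1/11], [9/11, 1/11]] · [[0, 1, -5], [22, -64, 34]] = [[2, -6, 4], [2, -5, -1]].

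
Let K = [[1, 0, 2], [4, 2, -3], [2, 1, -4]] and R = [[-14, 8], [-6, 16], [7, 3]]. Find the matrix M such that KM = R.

M = [[-6, 4], [3, 3], [-4, 2]]

Since K multiplies M on the left, M = K⁻¹R.
K has determinant -5; K⁻¹ = [[1, -2/5, 4/5], [-2, 8/5, -11/5], [0, 1/5, -2/5]].
M = K⁻¹R = [[1, -2/5, 4/5], [-2, 8/5, -11/5], [0, 1/5, -2/5]] · [[-14, 8], [-6, 16], [7, 3]] = [[-6, 4], [3, 3], [-4, 2]].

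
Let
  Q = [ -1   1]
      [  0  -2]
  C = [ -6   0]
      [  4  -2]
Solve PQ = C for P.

Right-multiplying both sides by Q⁻¹ gives P = CQ⁻¹.
det Q = 2; the adjugate gives Q⁻¹ = [[-1, -1/2], [0, -1/2]].
P = CQ⁻¹ = [[-6, 0], [4, -2]] · [[-1, -1/2], [0, -1/2]] = [[6, 3], [-4, -1]].

P = [[6, 3], [-4, -1]]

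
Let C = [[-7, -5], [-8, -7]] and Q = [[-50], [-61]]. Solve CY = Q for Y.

Y = [[5], [3]]

Since C multiplies Y on the left, Y = C⁻¹Q.
det C = 9; the adjugate gives C⁻¹ = [[-7/9, 5/9], [8/9, -7/9]].
Y = C⁻¹Q = [[-7/9, 5/9], [8/9, -7/9]] · [[-50], [-61]] = [[5], [3]].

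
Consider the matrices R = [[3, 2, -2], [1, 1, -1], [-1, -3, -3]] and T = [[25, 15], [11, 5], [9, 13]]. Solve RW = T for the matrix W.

Since R multiplies W on the left, W = R⁻¹T.
det R = -6, so R⁻¹ = [[1, -2, 0], [-2/3, 11/6, -1/6], [1/3, -7/6, -1/6]].
W = R⁻¹T = [[1, -2, 0], [-2/3, 11/6, -1/6], [1/3, -7/6, -1/6]] · [[25, 15], [11, 5], [9, 13]] = [[3, 5], [2, -3], [-6, -3]].

W = [[3, 5], [2, -3], [-6, -3]]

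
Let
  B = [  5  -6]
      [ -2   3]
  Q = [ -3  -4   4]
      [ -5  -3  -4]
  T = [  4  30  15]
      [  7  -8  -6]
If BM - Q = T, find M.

BM = T + Q = [[1, 26, 19], [2, -11, -10]].
Left-multiplying both sides by B⁻¹ gives M = B⁻¹(T + Q).
B has determinant 3; B⁻¹ = [[1, 2], [2/3, 5/3]].
M = B⁻¹(T + Q) = [[5, 4, -1], [4, -1, -4]].

M = [[5, 4, -1], [4, -1, -4]]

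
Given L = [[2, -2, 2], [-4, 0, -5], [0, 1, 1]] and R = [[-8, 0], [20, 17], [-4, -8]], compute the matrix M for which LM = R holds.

M = [[0, 2], [0, -3], [-4, -5]]

L is on the left of M, so left-multiply by L⁻¹: M = L⁻¹R.
det L = -6, so L⁻¹ = [[-5/6, -2/3, -5/3], [-2/3, -1/3, -1/3], [2/3, 1/3, 4/3]].
M = L⁻¹R = [[-5/6, -2/3, -5/3], [-2/3, -1/3, -1/3], [2/3, 1/3, 4/3]] · [[-8, 0], [20, 17], [-4, -8]] = [[0, 2], [0, -3], [-4, -5]].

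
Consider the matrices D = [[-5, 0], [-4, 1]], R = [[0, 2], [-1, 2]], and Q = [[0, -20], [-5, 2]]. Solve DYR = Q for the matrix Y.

Isolating Y: multiply by D⁻¹ from the left and R⁻¹ from the right, so Y = D⁻¹QR⁻¹.
D has determinant -5; D⁻¹ = [[-1/5, 0], [-4/5, 1]].
R has determinant 2; R⁻¹ = [[1, -1], [1/2, 0]].
D⁻¹Q = [[0, 4], [-5, 18]].
Y = (D⁻¹Q)R⁻¹ = [[2, 0], [4, 5]].

Y = [[2, 0], [4, 5]]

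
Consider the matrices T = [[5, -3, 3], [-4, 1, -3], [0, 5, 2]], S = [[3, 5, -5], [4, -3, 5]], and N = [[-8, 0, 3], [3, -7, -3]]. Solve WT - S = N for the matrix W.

WT = N + S = [[-5, 5, -2], [7, -10, 2]].
T is on the right of W, so right-multiply by T⁻¹: W = (N + S)T⁻¹.
det T = 1, so T⁻¹ = [[17, 21, 6], [8, 10, 3], [-20, -25, -7]].
W = (N + S)T⁻¹ = [[-5, -5, -1], [-1, -3, -2]].

W = [[-5, -5, -1], [-1, -3, -2]]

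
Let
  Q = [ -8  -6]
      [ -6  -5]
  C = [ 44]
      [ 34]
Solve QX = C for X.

Since Q multiplies X on the left, X = Q⁻¹C.
det Q = 4; the adjugate gives Q⁻¹ = [[-5/4, 3/2], [3/2, -2]].
X = Q⁻¹C = [[-5/4, 3/2], [3/2, -2]] · [[44], [34]] = [[-4], [-2]].

X = [[-4], [-2]]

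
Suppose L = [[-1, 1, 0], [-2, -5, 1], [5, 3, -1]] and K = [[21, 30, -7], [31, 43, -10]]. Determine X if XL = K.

Right-multiplying both sides by L⁻¹ gives X = KL⁻¹.
det L = 1, so L⁻¹ = [[2, 1, 1], [3, 1, 1], [19, 8, 7]].
X = KL⁻¹ = [[21, 30, -7], [31, 43, -10]] · [[2, 1, 1], [3, 1, 1], [19, 8, 7]] = [[-1, -5, 2], [1, -6, 4]].

X = [[-1, -5, 2], [1, -6, 4]]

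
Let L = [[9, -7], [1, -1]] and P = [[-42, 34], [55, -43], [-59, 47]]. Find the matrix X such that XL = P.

X = [[-4, -6], [6, 1], [-6, -5]]

L is on the right of X, so right-multiply by L⁻¹: X = PL⁻¹.
det L = -2; the adjugate gives L⁻¹ = [[1/2, -7/2], [1/2, -9/2]].
X = PL⁻¹ = [[-42, 34], [55, -43], [-59, 47]] · [[1/2, -7/2], [1/2, -9/2]] = [[-4, -6], [6, 1], [-6, -5]].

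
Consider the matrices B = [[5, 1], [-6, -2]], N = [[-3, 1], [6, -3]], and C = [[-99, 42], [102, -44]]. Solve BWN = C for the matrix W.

W = [[4, -2], [-5, 1]]

W = B⁻¹CN⁻¹ (apply B⁻¹ on the left and N⁻¹ on the right).
det B = -4, so B⁻¹ = [[1/2, 1/4], [-3/2, -5/4]].
N has determinant 3; N⁻¹ = [[-1, -1/3], [-2, -1]].
B⁻¹C = [[-24, 10], [21, -8]].
W = (B⁻¹C)N⁻¹ = [[4, -2], [-5, 1]].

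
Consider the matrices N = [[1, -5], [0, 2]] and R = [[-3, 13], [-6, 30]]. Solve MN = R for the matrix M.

N is on the right of M, so right-multiply by N⁻¹: M = RN⁻¹.
det N = 2, so N⁻¹ = [[1, 5/2], [0, 1/2]].
M = RN⁻¹ = [[-3, 13], [-6, 30]] · [[1, 5/2], [0, 1/2]] = [[-3, -1], [-6, 0]].

M = [[-3, -1], [-6, 0]]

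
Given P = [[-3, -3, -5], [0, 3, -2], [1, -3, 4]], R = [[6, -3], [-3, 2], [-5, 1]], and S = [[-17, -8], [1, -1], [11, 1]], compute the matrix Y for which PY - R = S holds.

Y = [[2, 1], [0, 1], [1, 1]]

PY = S + R = [[-11, -11], [-2, 1], [6, 2]].
Left-multiplying both sides by P⁻¹ gives Y = P⁻¹(S + R).
det P = 3; the adjugate gives P⁻¹ = [[2, 9, 7], [-2/3, -7/3, -2], [-1, -4, -3]].
Y = P⁻¹(S + R) = [[2, 1], [0, 1], [1, 1]].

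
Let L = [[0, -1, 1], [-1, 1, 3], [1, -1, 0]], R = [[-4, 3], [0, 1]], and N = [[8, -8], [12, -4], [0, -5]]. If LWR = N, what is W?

Left-multiply by L⁻¹ and right-multiply by R⁻¹: W = L⁻¹NR⁻¹.
L has determinant -3; L⁻¹ = [[-1, 1/3, 4/3], [-1, 1/3, 1/3], [0, 1/3, 1/3]].
det R = -4, so R⁻¹ = [[-1/4, 3/4], [0, 1]].
L⁻¹N = [[-4, 0], [-4, 5], [4, -3]].
W = (L⁻¹N)R⁻¹ = [[1, -3], [1, 2], [-1, 0]].

W = [[1, -3], [1, 2], [-1, 0]]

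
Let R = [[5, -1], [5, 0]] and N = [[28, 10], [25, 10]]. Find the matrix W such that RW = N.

W = [[5, 2], [-3, 0]]

R is on the left of W, so left-multiply by R⁻¹: W = R⁻¹N.
det R = 5, so R⁻¹ = [[0, 1/5], [-1, 1]].
W = R⁻¹N = [[0, 1/5], [-1, 1]] · [[28, 10], [25, 10]] = [[5, 2], [-3, 0]].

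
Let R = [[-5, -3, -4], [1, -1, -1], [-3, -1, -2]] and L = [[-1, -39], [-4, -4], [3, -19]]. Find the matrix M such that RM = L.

M = [[-1, 3], [6, 4], [-3, 3]]

Left-multiplying both sides by R⁻¹ gives M = R⁻¹L.
det R = -4; the adjugate gives R⁻¹ = [[-1/4, 1/2, 1/4], [-5/4, 1/2, 9/4], [1, -1, -2]].
M = R⁻¹L = [[-1/4, 1/2, 1/4], [-5/4, 1/2, 9/4], [1, -1, -2]] · [[-1, -39], [-4, -4], [3, -19]] = [[-1, 3], [6, 4], [-3, 3]].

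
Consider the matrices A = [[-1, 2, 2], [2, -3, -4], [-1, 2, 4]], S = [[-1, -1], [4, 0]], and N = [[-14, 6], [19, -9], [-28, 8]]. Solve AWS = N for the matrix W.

Left-multiply by A⁻¹ and right-multiply by S⁻¹: W = A⁻¹NS⁻¹.
A has determinant -2; A⁻¹ = [[2, 2, 1], [2, 1, 0], [-1/2, 0, 1/2]].
det S = 4, so S⁻¹ = [[0, 1/4], [-1, -1/4]].
A⁻¹N = [[-18, 2], [-9, 3], [-7, 1]].
W = (A⁻¹N)S⁻¹ = [[-2, -5], [-3, -3], [-1, -2]].

W = [[-2, -5], [-3, -3], [-1, -2]]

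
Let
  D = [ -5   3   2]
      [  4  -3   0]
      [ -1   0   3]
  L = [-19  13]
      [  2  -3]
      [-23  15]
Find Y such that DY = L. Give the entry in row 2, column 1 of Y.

Left-multiplying both sides by D⁻¹ gives Y = D⁻¹L.
D has determinant 3; D⁻¹ = [[-3, -3, 2], [-4, -13/3, 8/3], [-1, -1, 1]].
Y = D⁻¹L = [[-3, -3, 2], [-4, -13/3, 8/3], [-1, -1, 1]] · [[-19, 13], [2, -3], [-23, 15]] = [[5, 0], [6, 1], [-6, 5]].

6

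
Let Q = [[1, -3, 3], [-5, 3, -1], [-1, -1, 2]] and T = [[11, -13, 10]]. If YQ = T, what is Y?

Y = [[2, -2, 1]]

Since Q sits to the right of Y, Y = TQ⁻¹.
det Q = -4, so Q⁻¹ = [[-5/4, -3/4, 3/2], [-11/4, -5/4, 7/2], [-2, -1, 3]].
Y = TQ⁻¹ = [[11, -13, 10]] · [[-5/4, -3/4, 3/2], [-11/4, -5/4, 7/2], [-2, -1, 3]] = [[2, -2, 1]].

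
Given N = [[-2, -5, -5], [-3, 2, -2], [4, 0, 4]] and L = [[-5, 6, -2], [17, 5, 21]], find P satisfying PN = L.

P = [[0, 3, 1], [-3, -5, -1]]

Right-multiplying both sides by N⁻¹ gives P = LN⁻¹.
det N = 4, so N⁻¹ = [[2, 5, 5], [1, 3, 11/4], [-2, -5, -19/4]].
P = LN⁻¹ = [[-5, 6, -2], [17, 5, 21]] · [[2, 5, 5], [1, 3, 11/4], [-2, -5, -19/4]] = [[0, 3, 1], [-3, -5, -1]].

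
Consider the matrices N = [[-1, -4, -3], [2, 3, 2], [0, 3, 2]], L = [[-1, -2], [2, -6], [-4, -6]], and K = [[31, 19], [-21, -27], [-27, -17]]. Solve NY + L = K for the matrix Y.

Y = [[0, -5], [-5, -1], [-4, -4]]

NY = K − L = [[32, 21], [-23, -21], [-23, -11]].
N is on the left of Y, so left-multiply by N⁻¹: Y = N⁻¹(K − L).
det N = -2, so N⁻¹ = [[0, 1/2, -1/2], [2, 1, 2], [-3, -3/2, -5/2]].
Y = N⁻¹(K − L) = [[0, -5], [-5, -1], [-4, -4]].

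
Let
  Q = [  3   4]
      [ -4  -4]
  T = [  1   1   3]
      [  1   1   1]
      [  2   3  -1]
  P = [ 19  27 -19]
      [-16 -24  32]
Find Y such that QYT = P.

Y = [[-5, 2, 0], [2, 1, 2]]

Left-multiply by Q⁻¹ and right-multiply by T⁻¹: Y = Q⁻¹PT⁻¹.
Q has determinant 4; Q⁻¹ = [[-1, -1], [1, 3/4]].
det T = 2; the adjugate gives T⁻¹ = [[-2, 5, -1], [3/2, -7/2, 1], [1/2, -1/2, 0]].
Q⁻¹P = [[-3, -3, -13], [7, 9, 5]].
Y = (Q⁻¹P)T⁻¹ = [[-5, 2, 0], [2, 1, 2]].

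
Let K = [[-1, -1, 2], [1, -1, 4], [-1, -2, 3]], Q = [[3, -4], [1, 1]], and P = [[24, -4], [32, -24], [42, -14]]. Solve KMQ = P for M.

M = [[1, -4], [-3, -4], [1, 2]]

Left-multiply by K⁻¹ and right-multiply by Q⁻¹: M = K⁻¹PQ⁻¹.
det K = -4; the adjugate gives K⁻¹ = [[-5/4, 1/4, 1/2], [7/4, 1/4, -3/2], [3/4, 1/4, -1/2]].
det Q = 7; the adjugate gives Q⁻¹ = [[1/7, 4/7], [-1/7, 3/7]].
K⁻¹P = [[-1, -8], [-13, 8], [5, -2]].
M = (K⁻¹P)Q⁻¹ = [[1, -4], [-3, -4], [1, 2]].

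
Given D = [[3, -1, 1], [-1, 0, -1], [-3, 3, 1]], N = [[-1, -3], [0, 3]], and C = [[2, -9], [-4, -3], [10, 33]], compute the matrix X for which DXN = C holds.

X = [[0, -1], [-2, 0], [-4, -2]]

Left-multiply by D⁻¹ and right-multiply by N⁻¹: X = D⁻¹CN⁻¹.
det D = 2, so D⁻¹ = [[3/2, 2, 1/2], [2, 3, 1], [-3/2, -3, -1/2]].
det N = -3, so N⁻¹ = [[-1, -1], [0, 1/3]].
D⁻¹C = [[0, -3], [2, 6], [4, 6]].
X = (D⁻¹C)N⁻¹ = [[0, -1], [-2, 0], [-4, -2]].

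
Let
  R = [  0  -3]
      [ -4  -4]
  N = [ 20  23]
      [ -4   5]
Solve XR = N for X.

Right-multiplying both sides by R⁻¹ gives X = NR⁻¹.
R has determinant -12; R⁻¹ = [[1/3, -1/4], [-1/3, 0]].
X = NR⁻¹ = [[20, 23], [-4, 5]] · [[1/3, -1/4], [-1/3, 0]] = [[-1, -5], [-3, 1]].

X = [[-1, -5], [-3, 1]]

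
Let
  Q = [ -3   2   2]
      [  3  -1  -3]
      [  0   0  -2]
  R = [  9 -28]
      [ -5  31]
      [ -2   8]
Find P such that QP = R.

Since Q multiplies P on the left, P = Q⁻¹R.
det Q = 6, so Q⁻¹ = [[1/3, 2/3, -2/3], [1, 1, -1/2], [0, 0, -1/2]].
P = Q⁻¹R = [[1/3, 2/3, -2/3], [1, 1, -1/2], [0, 0, -1/2]] · [[9, -28], [-5, 31], [-2, 8]] = [[1, 6], [5, -1], [1, -4]].

P = [[1, 6], [5, -1], [1, -4]]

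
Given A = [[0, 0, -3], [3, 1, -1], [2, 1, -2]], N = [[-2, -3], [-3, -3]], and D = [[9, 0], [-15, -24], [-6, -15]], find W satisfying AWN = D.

W = [[3, 0], [-3, 2], [-3, 3]]

Isolating W: multiply by A⁻¹ from the left and N⁻¹ from the right, so W = A⁻¹DN⁻¹.
A has determinant -3; A⁻¹ = [[1/3, 1, -1], [-4/3, -2, 3], [-1/3, 0, 0]].
det N = -3; the adjugate gives N⁻¹ = [[1, -1], [-1, 2/3]].
A⁻¹D = [[-6, -9], [0, 3], [-3, 0]].
W = (A⁻¹D)N⁻¹ = [[3, 0], [-3, 2], [-3, 3]].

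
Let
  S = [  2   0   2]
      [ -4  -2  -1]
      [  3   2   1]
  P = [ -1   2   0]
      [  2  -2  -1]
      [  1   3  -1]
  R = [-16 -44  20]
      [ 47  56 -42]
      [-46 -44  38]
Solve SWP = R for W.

W = [[-5, -2, -2], [3, -5, -5], [-1, -2, -4]]

W = S⁻¹RP⁻¹ (apply S⁻¹ on the left and P⁻¹ on the right).
det S = -4; the adjugate gives S⁻¹ = [[0, -1, -1], [-1/4, 1, 3/2], [1/2, 1, 1]].
P has determinant -3; P⁻¹ = [[-5/3, -2/3, 2/3], [-1/3, -1/3, 1/3], [-8/3, -5/3, 2/3]].
S⁻¹R = [[-1, -12, 4], [-18, 1, 10], [-7, -10, 6]].
W = (S⁻¹R)P⁻¹ = [[-5, -2, -2], [3, -5, -5], [-1, -2, -4]].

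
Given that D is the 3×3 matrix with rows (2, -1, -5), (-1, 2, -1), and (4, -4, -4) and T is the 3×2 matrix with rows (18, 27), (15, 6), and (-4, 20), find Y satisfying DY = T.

Left-multiplying both sides by D⁻¹ gives Y = D⁻¹T.
D has determinant 4; D⁻¹ = [[-3, 4, 11/4], [-2, 3, 7/4], [-1, 1, 3/4]].
Y = D⁻¹T = [[-3, 4, 11/4], [-2, 3, 7/4], [-1, 1, 3/4]] · [[18, 27], [15, 6], [-4, 20]] = [[-5, -2], [2, -1], [-6, -6]].

Y = [[-5, -2], [2, -1], [-6, -6]]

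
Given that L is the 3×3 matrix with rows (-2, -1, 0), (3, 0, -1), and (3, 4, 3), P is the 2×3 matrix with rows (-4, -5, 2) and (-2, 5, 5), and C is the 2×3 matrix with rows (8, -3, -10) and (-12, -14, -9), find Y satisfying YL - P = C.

YL = C + P = [[4, -8, -8], [-14, -9, -4]].
L is on the right of Y, so right-multiply by L⁻¹: Y = (C + P)L⁻¹.
L has determinant 4; L⁻¹ = [[1, 3/4, 1/4], [-3, -3/2, -1/2], [3, 5/4, 3/4]].
Y = (C + P)L⁻¹ = [[4, 5, -1], [1, -2, -2]].

Y = [[4, 5, -1], [1, -2, -2]]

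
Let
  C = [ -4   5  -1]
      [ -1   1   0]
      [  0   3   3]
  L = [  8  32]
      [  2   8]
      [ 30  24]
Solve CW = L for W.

C is on the left of W, so left-multiply by C⁻¹: W = C⁻¹L.
det C = 6; the adjugate gives C⁻¹ = [[1/2, -3, 1/6], [1/2, -2, 1/6], [-1/2, 2, 1/6]].
W = C⁻¹L = [[1/2, -3, 1/6], [1/2, -2, 1/6], [-1/2, 2, 1/6]] · [[8, 32], [2, 8], [30, 24]] = [[3, -4], [5, 4], [5, 4]].

W = [[3, -4], [5, 4], [5, 4]]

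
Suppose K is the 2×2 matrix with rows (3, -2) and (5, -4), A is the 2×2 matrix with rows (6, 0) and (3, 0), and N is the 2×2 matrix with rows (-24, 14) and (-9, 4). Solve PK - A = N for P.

P = [[-1, -3], [-2, 0]]

PK = N + A = [[-18, 14], [-6, 4]].
Since K sits to the right of P, P = (N + A)K⁻¹.
det K = -2, so K⁻¹ = [[2, -1], [5/2, -3/2]].
P = (N + A)K⁻¹ = [[-1, -3], [-2, 0]].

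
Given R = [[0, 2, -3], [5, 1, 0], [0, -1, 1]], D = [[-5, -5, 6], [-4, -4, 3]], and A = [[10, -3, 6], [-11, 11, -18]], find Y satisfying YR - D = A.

Y = [[-3, 1, 3], [5, -3, 0]]

YR = A + D = [[5, -8, 12], [-15, 7, -15]].
R is on the right of Y, so right-multiply by R⁻¹: Y = (A + D)R⁻¹.
det R = 5, so R⁻¹ = [[1/5, 1/5, 3/5], [-1, 0, -3], [-1, 0, -2]].
Y = (A + D)R⁻¹ = [[-3, 1, 3], [5, -3, 0]].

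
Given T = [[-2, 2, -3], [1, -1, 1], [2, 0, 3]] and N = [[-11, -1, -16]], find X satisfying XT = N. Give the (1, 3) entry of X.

Since T sits to the right of X, X = NT⁻¹.
det T = -2, so T⁻¹ = [[3/2, 3, 1/2], [1/2, 0, 1/2], [-1, -2, 0]].
X = NT⁻¹ = [[-11, -1, -16]] · [[3/2, 3, 1/2], [1/2, 0, 1/2], [-1, -2, 0]] = [[-1, -1, -6]].

-6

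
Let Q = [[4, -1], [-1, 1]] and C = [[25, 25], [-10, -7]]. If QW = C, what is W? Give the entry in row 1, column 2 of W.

6

Since Q multiplies W on the left, W = Q⁻¹C.
det Q = 3; the adjugate gives Q⁻¹ = [[1/3, 1/3], [1/3, 4/3]].
W = Q⁻¹C = [[1/3, 1/3], [1/3, 4/3]] · [[25, 25], [-10, -7]] = [[5, 6], [-5, -1]].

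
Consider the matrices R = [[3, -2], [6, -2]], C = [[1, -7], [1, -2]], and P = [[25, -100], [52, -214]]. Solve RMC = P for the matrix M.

M = [[4, 5], [1, 0]]

Isolating M: multiply by R⁻¹ from the left and C⁻¹ from the right, so M = R⁻¹PC⁻¹.
det R = 6, so R⁻¹ = [[-1/3, 1/3], [-1, 1/2]].
det C = 5; the adjugate gives C⁻¹ = [[-2/5, 7/5], [-1/5, 1/5]].
R⁻¹P = [[9, -38], [1, -7]].
M = (R⁻¹P)C⁻¹ = [[4, 5], [1, 0]].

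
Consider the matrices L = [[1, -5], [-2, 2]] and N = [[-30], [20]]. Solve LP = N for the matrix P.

P = [[-5], [5]]

Left-multiplying both sides by L⁻¹ gives P = L⁻¹N.
det L = -8; the adjugate gives L⁻¹ = [[-1/4, -5/8], [-1/4, -1/8]].
P = L⁻¹N = [[-1/4, -5/8], [-1/4, -1/8]] · [[-30], [20]] = [[-5], [5]].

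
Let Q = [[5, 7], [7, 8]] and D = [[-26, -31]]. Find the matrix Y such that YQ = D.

Q is on the right of Y, so right-multiply by Q⁻¹: Y = DQ⁻¹.
Q has determinant -9; Q⁻¹ = [[-8/9, 7/9], [7/9, -5/9]].
Y = DQ⁻¹ = [[-26, -31]] · [[-8/9, 7/9], [7/9, -5/9]] = [[-1, -3]].

Y = [[-1, -3]]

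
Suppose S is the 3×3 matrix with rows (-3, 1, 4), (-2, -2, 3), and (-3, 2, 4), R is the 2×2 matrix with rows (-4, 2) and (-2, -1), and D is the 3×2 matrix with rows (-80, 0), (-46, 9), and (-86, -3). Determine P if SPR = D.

Isolating P: multiply by S⁻¹ from the left and R⁻¹ from the right, so P = S⁻¹DR⁻¹.
det S = 1, so S⁻¹ = [[-14, 4, 11], [-1, 0, 1], [-10, 3, 8]].
det R = 8; the adjugate gives R⁻¹ = [[-1/8, -1/4], [1/4, -1/2]].
S⁻¹D = [[-10, 3], [-6, -3], [-26, 3]].
P = (S⁻¹D)R⁻¹ = [[2, 1], [0, 3], [4, 5]].

P = [[2, 1], [0, 3], [4, 5]]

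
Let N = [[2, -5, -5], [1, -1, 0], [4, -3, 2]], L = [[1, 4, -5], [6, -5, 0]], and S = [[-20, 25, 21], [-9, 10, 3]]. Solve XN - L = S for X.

X = [[-4, -3, -2], [-1, 3, -1]]

XN = S + L = [[-19, 29, 16], [-3, 5, 3]].
Right-multiplying both sides by N⁻¹ gives X = (S + L)N⁻¹.
N has determinant 1; N⁻¹ = [[-2, 25, -5], [-2, 24, -5], [1, -14, 3]].
X = (S + L)N⁻¹ = [[-4, -3, -2], [-1, 3, -1]].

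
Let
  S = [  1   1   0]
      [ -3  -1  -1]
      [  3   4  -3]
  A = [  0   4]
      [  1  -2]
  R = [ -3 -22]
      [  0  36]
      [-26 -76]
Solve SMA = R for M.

M = [[-2, -1], [-5, -2], [2, 5]]

M = S⁻¹RA⁻¹ (apply S⁻¹ on the left and A⁻¹ on the right).
det S = -5, so S⁻¹ = [[-7/5, -3/5, 1/5], [12/5, 3/5, -1/5], [9/5, 1/5, -2/5]].
A has determinant -4; A⁻¹ = [[1/2, 1], [1/4, 0]].
S⁻¹R = [[-1, -6], [-2, -16], [5, -2]].
M = (S⁻¹R)A⁻¹ = [[-2, -1], [-5, -2], [2, 5]].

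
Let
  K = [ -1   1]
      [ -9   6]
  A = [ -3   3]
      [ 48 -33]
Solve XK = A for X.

Right-multiplying both sides by K⁻¹ gives X = AK⁻¹.
K has determinant 3; K⁻¹ = [[2, -1/3], [3, -1/3]].
X = AK⁻¹ = [[-3, 3], [48, -33]] · [[2, -1/3], [3, -1/3]] = [[3, 0], [-3, -5]].

X = [[3, 0], [-3, -5]]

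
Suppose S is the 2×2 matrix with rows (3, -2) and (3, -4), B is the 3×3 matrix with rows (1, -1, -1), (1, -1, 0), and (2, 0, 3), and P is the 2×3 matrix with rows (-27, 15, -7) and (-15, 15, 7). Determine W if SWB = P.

Isolating W: multiply by S⁻¹ from the left and B⁻¹ from the right, so W = S⁻¹PB⁻¹.
det S = -6, so S⁻¹ = [[2/3, -1/3], [1/2, -1/2]].
det B = -2; the adjugate gives B⁻¹ = [[3/2, -3/2, 1/2], [3/2, -5/2, 1/2], [-1, 1, 0]].
S⁻¹P = [[-13, 5, -7], [-6, 0, -7]].
W = (S⁻¹P)B⁻¹ = [[-5, 0, -4], [-2, 2, -3]].

W = [[-5, 0, -4], [-2, 2, -3]]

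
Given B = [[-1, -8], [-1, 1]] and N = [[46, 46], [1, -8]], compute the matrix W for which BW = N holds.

W = [[-6, 2], [-5, -6]]

B is on the left of W, so left-multiply by B⁻¹: W = B⁻¹N.
B has determinant -9; B⁻¹ = [[-1/9, -8/9], [-1/9, 1/9]].
W = B⁻¹N = [[-1/9, -8/9], [-1/9, 1/9]] · [[46, 46], [1, -8]] = [[-6, 2], [-5, -6]].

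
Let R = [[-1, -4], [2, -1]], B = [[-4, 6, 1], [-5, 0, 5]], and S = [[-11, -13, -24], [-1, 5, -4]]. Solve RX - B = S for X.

X = [[-1, 3, 3], [4, 1, 5]]

RX = S + B = [[-15, -7, -23], [-6, 5, 1]].
Since R multiplies X on the left, X = R⁻¹(S + B).
det R = 9; the adjugate gives R⁻¹ = [[-1/9, 4/9], [-2/9, -1/9]].
X = R⁻¹(S + B) = [[-1, 3, 3], [4, 1, 5]].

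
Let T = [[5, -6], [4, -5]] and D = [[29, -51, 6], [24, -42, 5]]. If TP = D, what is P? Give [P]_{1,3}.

0

T is on the left of P, so left-multiply by T⁻¹: P = T⁻¹D.
det T = -1, so T⁻¹ = [[5, -6], [4, -5]].
P = T⁻¹D = [[5, -6], [4, -5]] · [[29, -51, 6], [24, -42, 5]] = [[1, -3, 0], [-4, 6, -1]].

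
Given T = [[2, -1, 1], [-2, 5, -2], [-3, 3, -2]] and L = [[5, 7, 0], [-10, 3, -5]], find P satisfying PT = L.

Right-multiplying both sides by T⁻¹ gives P = LT⁻¹.
det T = -1; the adjugate gives T⁻¹ = [[4, -1, 3], [-2, 1, -2], [-9, 3, -8]].
P = LT⁻¹ = [[5, 7, 0], [-10, 3, -5]] · [[4, -1, 3], [-2, 1, -2], [-9, 3, -8]] = [[6, 2, 1], [-1, -2, 4]].

P = [[6, 2, 1], [-1, -2, 4]]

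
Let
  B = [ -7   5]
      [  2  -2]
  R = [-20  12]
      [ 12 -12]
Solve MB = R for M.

M = [[4, 4], [0, 6]]

Right-multiplying both sides by B⁻¹ gives M = RB⁻¹.
B has determinant 4; B⁻¹ = [[-1/2, -5/4], [-1/2, -7/4]].
M = RB⁻¹ = [[-20, 12], [12, -12]] · [[-1/2, -5/4], [-1/2, -7/4]] = [[4, 4], [0, 6]].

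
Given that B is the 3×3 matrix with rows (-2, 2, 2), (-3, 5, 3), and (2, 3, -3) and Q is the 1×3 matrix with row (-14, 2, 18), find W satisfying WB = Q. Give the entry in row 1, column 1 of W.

B is on the right of W, so right-multiply by B⁻¹: W = QB⁻¹.
det B = 4, so B⁻¹ = [[-6, 3, -1], [-3/4, 1/2, 0], [-19/4, 5/2, -1]].
W = QB⁻¹ = [[-14, 2, 18]] · [[-6, 3, -1], [-3/4, 1/2, 0], [-19/4, 5/2, -1]] = [[-3, 4, -4]].

-3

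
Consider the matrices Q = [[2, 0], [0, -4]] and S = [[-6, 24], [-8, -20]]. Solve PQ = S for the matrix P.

Right-multiplying both sides by Q⁻¹ gives P = SQ⁻¹.
Q has determinant -8; Q⁻¹ = [[1/2, 0], [0, -1/4]].
P = SQ⁻¹ = [[-6, 24], [-8, -20]] · [[1/2, 0], [0, -1/4]] = [[-3, -6], [-4, 5]].

P = [[-3, -6], [-4, 5]]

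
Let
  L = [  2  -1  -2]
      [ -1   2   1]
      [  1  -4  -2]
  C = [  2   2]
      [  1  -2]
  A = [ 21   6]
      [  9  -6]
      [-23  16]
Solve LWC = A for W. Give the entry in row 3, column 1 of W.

W = L⁻¹AC⁻¹ (apply L⁻¹ on the left and C⁻¹ on the right).
det L = -3, so L⁻¹ = [[0, -2, -1], [1/3, 2/3, 0], [-2/3, -7/3, -1]].
det C = -6, so C⁻¹ = [[1/3, 1/3], [1/6, -1/3]].
L⁻¹A = [[5, -4], [13, -2], [-12, -6]].
W = (L⁻¹A)C⁻¹ = [[1, 3], [4, 5], [-5, -2]].

-5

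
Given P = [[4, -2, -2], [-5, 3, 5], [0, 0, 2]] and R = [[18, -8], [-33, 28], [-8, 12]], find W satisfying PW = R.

W = [[2, 4], [-1, 6], [-4, 6]]

P is on the left of W, so left-multiply by P⁻¹: W = P⁻¹R.
det P = 4; the adjugate gives P⁻¹ = [[3/2, 1, -1], [5/2, 2, -5/2], [0, 0, 1/2]].
W = P⁻¹R = [[3/2, 1, -1], [5/2, 2, -5/2], [0, 0, 1/2]] · [[18, -8], [-33, 28], [-8, 12]] = [[2, 4], [-1, 6], [-4, 6]].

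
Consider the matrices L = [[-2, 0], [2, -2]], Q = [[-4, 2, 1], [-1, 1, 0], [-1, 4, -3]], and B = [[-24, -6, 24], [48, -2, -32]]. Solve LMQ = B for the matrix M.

M = [[-3, -3, 3], [4, -4, 0]]

Isolating M: multiply by L⁻¹ from the left and Q⁻¹ from the right, so M = L⁻¹BQ⁻¹.
det L = 4; the adjugate gives L⁻¹ = [[-1/2, 0], [-1/2, -1/2]].
det Q = 3; the adjugate gives Q⁻¹ = [[-1, 10/3, -1/3], [-1, 13/3, -1/3], [-1, 14/3, -2/3]].
L⁻¹B = [[12, 3, -12], [-12, 4, 4]].
M = (L⁻¹B)Q⁻¹ = [[-3, -3, 3], [4, -4, 0]].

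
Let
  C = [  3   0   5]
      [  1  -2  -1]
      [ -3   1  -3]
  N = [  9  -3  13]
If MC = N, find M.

M = [[5, 3, 3]]

Right-multiplying both sides by C⁻¹ gives M = NC⁻¹.
det C = -4, so C⁻¹ = [[-7/4, -5/4, -5/2], [-3/2, -3/2, -2], [5/4, 3/4, 3/2]].
M = NC⁻¹ = [[9, -3, 13]] · [[-7/4, -5/4, -5/2], [-3/2, -3/2, -2], [5/4, 3/4, 3/2]] = [[5, 3, 3]].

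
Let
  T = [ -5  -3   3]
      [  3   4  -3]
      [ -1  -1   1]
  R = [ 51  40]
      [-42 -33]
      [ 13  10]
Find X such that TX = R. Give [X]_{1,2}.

-5

T is on the left of X, so left-multiply by T⁻¹: X = T⁻¹R.
det T = -2; the adjugate gives T⁻¹ = [[-1/2, 0, 3/2], [0, 1, 3], [-1/2, 1, 11/2]].
X = T⁻¹R = [[-1/2, 0, 3/2], [0, 1, 3], [-1/2, 1, 11/2]] · [[51, 40], [-42, -33], [13, 10]] = [[-6, -5], [-3, -3], [4, 2]].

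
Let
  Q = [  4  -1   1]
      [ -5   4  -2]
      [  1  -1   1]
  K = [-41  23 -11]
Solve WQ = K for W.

Q is on the right of W, so right-multiply by Q⁻¹: W = KQ⁻¹.
Q has determinant 6; Q⁻¹ = [[1/3, 0, -1/3], [1/2, 1/2, 1/2], [1/6, 1/2, 11/6]].
W = KQ⁻¹ = [[-41, 23, -11]] · [[1/3, 0, -1/3], [1/2, 1/2, 1/2], [1/6, 1/2, 11/6]] = [[-4, 6, 5]].

W = [[-4, 6, 5]]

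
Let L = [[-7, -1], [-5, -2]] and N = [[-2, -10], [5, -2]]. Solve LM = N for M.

L is on the left of M, so left-multiply by L⁻¹: M = L⁻¹N.
det L = 9, so L⁻¹ = [[-2/9, 1/9], [5/9, -7/9]].
M = L⁻¹N = [[-2/9, 1/9], [5/9, -7/9]] · [[-2, -10], [5, -2]] = [[1, 2], [-5, -4]].

M = [[1, 2], [-5, -4]]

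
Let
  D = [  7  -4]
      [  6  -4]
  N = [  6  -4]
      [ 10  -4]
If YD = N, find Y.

D is on the right of Y, so right-multiply by D⁻¹: Y = ND⁻¹.
det D = -4; the adjugate gives D⁻¹ = [[1, -1], [3/2, -7/4]].
Y = ND⁻¹ = [[6, -4], [10, -4]] · [[1, -1], [3/2, -7/4]] = [[0, 1], [4, -3]].

Y = [[0, 1], [4, -3]]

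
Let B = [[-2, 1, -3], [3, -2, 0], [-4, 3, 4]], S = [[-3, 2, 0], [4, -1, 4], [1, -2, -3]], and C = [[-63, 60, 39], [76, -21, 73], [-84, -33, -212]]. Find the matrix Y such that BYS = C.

Y = [[1, 5, 3], [-4, -5, 0], [-4, -3, 5]]

Left-multiply by B⁻¹ and right-multiply by S⁻¹: Y = B⁻¹CS⁻¹.
det B = 1, so B⁻¹ = [[-8, -13, -6], [-12, -20, -9], [1, 2, 1]].
S has determinant -1; S⁻¹ = [[-11, -6, -8], [-16, -9, -12], [7, 4, 5]].
B⁻¹C = [[20, -9, 11], [-8, -3, -20], [5, -15, -27]].
Y = (B⁻¹C)S⁻¹ = [[1, 5, 3], [-4, -5, 0], [-4, -3, 5]].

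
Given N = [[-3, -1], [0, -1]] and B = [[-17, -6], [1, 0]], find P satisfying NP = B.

P = [[6, 2], [-1, 0]]

Left-multiplying both sides by N⁻¹ gives P = N⁻¹B.
N has determinant 3; N⁻¹ = [[-1/3, 1/3], [0, -1]].
P = N⁻¹B = [[-1/3, 1/3], [0, -1]] · [[-17, -6], [1, 0]] = [[6, 2], [-1, 0]].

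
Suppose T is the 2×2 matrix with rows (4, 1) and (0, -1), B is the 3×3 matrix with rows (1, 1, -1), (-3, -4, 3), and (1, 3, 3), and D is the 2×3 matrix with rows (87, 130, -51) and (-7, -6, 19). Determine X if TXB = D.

Left-multiply by T⁻¹ and right-multiply by B⁻¹: X = T⁻¹DB⁻¹.
det T = -4, so T⁻¹ = [[1/4, 1/4], [0, -1]].
det B = -4, so B⁻¹ = [[21/4, 3/2, 1/4], [-3, -1, 0], [5/4, 1/2, 1/4]].
T⁻¹D = [[20, 31, -8], [7, 6, -19]].
X = (T⁻¹D)B⁻¹ = [[2, -5, 3], [-5, -5, -3]].

X = [[2, -5, 3], [-5, -5, -3]]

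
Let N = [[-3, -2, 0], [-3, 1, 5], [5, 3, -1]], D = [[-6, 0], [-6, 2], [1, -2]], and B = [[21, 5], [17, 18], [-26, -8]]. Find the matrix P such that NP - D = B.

P = [[-3, -5], [-3, 5], [1, 0]]

NP = B + D = [[15, 5], [11, 20], [-25, -10]].
Left-multiplying both sides by N⁻¹ gives P = N⁻¹(B + D).
N has determinant 4; N⁻¹ = [[-4, -1/2, -5/2], [11/2, 3/4, 15/4], [-7/2, -1/4, -9/4]].
P = N⁻¹(B + D) = [[-3, -5], [-3, 5], [1, 0]].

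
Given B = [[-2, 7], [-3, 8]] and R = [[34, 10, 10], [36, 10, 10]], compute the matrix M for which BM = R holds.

M = [[4, 2, 2], [6, 2, 2]]

B is on the left of M, so left-multiply by B⁻¹: M = B⁻¹R.
det B = 5, so B⁻¹ = [[8/5, -7/5], [3/5, -2/5]].
M = B⁻¹R = [[8/5, -7/5], [3/5, -2/5]] · [[34, 10, 10], [36, 10, 10]] = [[4, 2, 2], [6, 2, 2]].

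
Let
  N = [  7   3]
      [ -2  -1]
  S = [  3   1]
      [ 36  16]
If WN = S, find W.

W = [[1, 2], [4, -4]]

Since N sits to the right of W, W = SN⁻¹.
N has determinant -1; N⁻¹ = [[1, 3], [-2, -7]].
W = SN⁻¹ = [[3, 1], [36, 16]] · [[1, 3], [-2, -7]] = [[1, 2], [4, -4]].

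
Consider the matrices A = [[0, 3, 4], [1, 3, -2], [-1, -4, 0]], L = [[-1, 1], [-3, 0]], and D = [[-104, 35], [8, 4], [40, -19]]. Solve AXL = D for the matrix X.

X = A⁻¹DL⁻¹ (apply A⁻¹ on the left and L⁻¹ on the right).
det A = 2, so A⁻¹ = [[-4, -8, -9], [1, 2, 2], [-1/2, -3/2, -3/2]].
det L = 3, so L⁻¹ = [[0, -1/3], [1, -1/3]].
A⁻¹D = [[-8, -1], [-8, 5], [-20, 5]].
X = (A⁻¹D)L⁻¹ = [[-1, 3], [5, 1], [5, 5]].

X = [[-1, 3], [5, 1], [5, 5]]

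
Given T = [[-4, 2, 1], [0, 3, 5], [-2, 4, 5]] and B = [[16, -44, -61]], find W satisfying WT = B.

Right-multiplying both sides by T⁻¹ gives W = BT⁻¹.
T has determinant 6; T⁻¹ = [[-5/6, -1, 7/6], [-5/3, -3, 10/3], [1, 2, -2]].
W = BT⁻¹ = [[16, -44, -61]] · [[-5/6, -1, 7/6], [-5/3, -3, 10/3], [1, 2, -2]] = [[-1, -6, -6]].

W = [[-1, -6, -6]]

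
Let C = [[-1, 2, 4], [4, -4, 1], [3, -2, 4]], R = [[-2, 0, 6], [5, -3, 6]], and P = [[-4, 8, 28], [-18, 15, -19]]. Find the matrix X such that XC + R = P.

X = [[3, -2, 3], [-3, -5, -2]]

XC = P − R = [[-2, 8, 22], [-23, 18, -25]].
Right-multiplying both sides by C⁻¹ gives X = (P − R)C⁻¹.
det C = 4, so C⁻¹ = [[-7/2, -4, 9/2], [-13/4, -4, 17/4], [1, 1, -1]].
X = (P − R)C⁻¹ = [[3, -2, 3], [-3, -5, -2]].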